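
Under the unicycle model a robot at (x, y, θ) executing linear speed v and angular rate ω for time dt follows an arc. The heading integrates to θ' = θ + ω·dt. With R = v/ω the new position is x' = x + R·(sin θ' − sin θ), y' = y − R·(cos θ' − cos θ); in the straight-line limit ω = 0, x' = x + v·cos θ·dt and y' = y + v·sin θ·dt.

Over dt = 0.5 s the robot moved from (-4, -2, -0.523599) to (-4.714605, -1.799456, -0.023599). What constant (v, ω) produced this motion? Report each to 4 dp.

Δθ = -0.023599 − -0.523599 = 0.500000
ω = Δθ/dt = 0.500000/0.5 = 1.0000
R = Δx/(sin θ' − sin θ) = -1.5000
v = R·ω = -1.5000·1.0000 = -1.5000

v = -1.5000, ω = 1.0000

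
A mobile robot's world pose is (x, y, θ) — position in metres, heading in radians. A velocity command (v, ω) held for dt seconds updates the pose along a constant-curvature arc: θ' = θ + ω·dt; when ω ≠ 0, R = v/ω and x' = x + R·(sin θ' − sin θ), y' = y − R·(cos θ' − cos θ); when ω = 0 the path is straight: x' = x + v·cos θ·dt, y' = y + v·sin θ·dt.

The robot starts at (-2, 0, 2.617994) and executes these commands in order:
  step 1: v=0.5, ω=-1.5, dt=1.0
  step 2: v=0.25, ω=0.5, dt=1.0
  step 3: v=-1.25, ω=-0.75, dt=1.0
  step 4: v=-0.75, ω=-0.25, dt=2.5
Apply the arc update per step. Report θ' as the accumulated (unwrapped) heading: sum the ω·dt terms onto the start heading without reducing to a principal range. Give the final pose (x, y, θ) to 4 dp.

step 1: θ'=1.1180 (R=-0.3333) → pose (-2.1331, 0.4345, 1.1180)
step 2: θ'=1.6180 (R=0.5000) → pose (-2.0832, 0.6768, 1.6180)
step 3: θ'=0.8680 (R=1.6667) → pose (-2.4763, -0.4791, 0.8680)
step 4: θ'=0.2430 (R=3.0000) → pose (-4.0436, -1.4519, 0.2430)

(-4.0436, -1.4519, 0.2430)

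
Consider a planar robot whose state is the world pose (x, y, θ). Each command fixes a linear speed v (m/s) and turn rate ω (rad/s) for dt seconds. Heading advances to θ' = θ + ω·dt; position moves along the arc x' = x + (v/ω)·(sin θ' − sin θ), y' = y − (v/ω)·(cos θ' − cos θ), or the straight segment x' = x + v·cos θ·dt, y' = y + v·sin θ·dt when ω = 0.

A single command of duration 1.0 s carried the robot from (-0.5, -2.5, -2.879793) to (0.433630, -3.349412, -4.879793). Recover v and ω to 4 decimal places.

v = -1.5000, ω = -2.0000

Δθ = -4.879793 − -2.879793 = -2.000000
ω = Δθ/dt = -2.000000/1.0 = -2.0000
R = Δx/(sin θ' − sin θ) = 0.7500
v = R·ω = 0.7500·-2.0000 = -1.5000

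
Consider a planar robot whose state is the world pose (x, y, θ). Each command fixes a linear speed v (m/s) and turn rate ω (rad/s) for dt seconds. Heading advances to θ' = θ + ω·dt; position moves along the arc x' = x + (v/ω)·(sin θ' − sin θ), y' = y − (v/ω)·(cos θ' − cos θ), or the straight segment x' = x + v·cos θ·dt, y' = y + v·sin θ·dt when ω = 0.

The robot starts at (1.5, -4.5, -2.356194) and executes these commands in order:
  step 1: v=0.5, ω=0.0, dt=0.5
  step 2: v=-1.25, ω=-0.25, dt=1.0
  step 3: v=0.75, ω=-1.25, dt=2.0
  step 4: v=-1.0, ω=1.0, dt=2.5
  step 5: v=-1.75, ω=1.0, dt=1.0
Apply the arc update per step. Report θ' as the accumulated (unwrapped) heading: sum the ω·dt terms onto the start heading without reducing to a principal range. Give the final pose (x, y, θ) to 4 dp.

(3.7374, -2.9663, -1.6062)

step 1: θ'=-2.3562 (straight) → pose (1.3232, -4.6768, -2.3562)
step 2: θ'=-2.6062 (R=5.0000) → pose (2.3078, -3.9120, -2.6062)
step 3: θ'=-5.1062 (R=-0.6000) → pose (1.4477, -3.1657, -5.1062)
step 4: θ'=-2.6062 (R=-1.0000) → pose (2.8813, -4.4095, -2.6062)
step 5: θ'=-1.6062 (R=-1.7500) → pose (3.7374, -2.9663, -1.6062)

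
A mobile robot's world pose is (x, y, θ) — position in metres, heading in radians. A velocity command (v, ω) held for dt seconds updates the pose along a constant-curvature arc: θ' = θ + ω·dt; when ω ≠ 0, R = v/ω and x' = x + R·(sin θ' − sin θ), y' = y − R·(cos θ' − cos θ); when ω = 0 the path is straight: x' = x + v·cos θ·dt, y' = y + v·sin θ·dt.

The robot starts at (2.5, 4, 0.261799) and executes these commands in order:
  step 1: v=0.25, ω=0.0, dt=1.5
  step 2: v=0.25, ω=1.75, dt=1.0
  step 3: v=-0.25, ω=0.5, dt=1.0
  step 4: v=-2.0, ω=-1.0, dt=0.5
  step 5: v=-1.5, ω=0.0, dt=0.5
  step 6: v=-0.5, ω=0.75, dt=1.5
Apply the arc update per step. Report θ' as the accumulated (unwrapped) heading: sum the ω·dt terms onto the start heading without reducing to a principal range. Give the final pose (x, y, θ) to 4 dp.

(4.6626, 2.2824, 3.1368)

step 1: θ'=0.2618 (straight) → pose (2.8622, 4.0971, 0.2618)
step 2: θ'=2.0118 (R=0.1429) → pose (2.9544, 4.2960, 2.0118)
step 3: θ'=2.5118 (R=-0.5000) → pose (3.1121, 4.1054, 2.5118)
step 4: θ'=2.0118 (R=2.0000) → pose (3.7428, 3.3428, 2.0118)
step 5: θ'=2.0118 (straight) → pose (4.0629, 2.6645, 2.0118)
step 6: θ'=3.1368 (R=-0.6667) → pose (4.6626, 2.2824, 3.1368)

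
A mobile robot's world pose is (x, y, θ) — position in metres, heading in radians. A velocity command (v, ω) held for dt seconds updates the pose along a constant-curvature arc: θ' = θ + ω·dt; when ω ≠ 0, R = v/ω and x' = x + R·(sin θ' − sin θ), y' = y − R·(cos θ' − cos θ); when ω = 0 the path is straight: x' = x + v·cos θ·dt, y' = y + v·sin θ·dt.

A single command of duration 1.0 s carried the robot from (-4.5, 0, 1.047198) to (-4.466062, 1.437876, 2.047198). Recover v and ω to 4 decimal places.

v = 1.5000, ω = 1.0000

Δθ = 2.047198 − 1.047198 = 1.000000
ω = Δθ/dt = 1.000000/1.0 = 1.0000
R = −Δy/(cos θ' − cos θ) = 1.5000
v = R·ω = 1.5000·1.0000 = 1.5000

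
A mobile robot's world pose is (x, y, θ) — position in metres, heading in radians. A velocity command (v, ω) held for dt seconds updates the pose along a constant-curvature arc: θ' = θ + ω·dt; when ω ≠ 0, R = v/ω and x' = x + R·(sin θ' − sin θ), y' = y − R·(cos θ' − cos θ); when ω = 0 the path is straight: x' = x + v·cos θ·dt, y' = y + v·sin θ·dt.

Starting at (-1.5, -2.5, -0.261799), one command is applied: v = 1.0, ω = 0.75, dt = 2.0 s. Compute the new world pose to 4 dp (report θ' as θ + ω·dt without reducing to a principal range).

(0.1054, -1.6474, 1.2382)

θ' = -0.2618 + 0.75·2.0 = 1.2382
R = v/ω = 1.0/0.75 = 1.3333
x' = -1.5 + 1.3333·(sin 1.2382 − sin -0.2618) = 0.1054
y' = -2.5 − 1.3333·(cos 1.2382 − cos -0.2618) = -1.6474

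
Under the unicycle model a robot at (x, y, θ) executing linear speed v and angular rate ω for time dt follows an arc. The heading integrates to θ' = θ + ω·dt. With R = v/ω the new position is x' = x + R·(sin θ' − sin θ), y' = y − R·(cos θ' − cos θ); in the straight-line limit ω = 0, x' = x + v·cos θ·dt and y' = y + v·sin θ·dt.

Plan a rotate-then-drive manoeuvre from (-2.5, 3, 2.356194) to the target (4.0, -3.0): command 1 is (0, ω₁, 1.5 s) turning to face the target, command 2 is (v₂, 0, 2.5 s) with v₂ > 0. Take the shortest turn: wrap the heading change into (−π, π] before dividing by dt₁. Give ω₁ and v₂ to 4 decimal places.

ω₁ = -2.0677, v₂ = 3.5384

heading to target = atan2(-3−3, 4−-2.5) = -0.7454
Δθ = wrap(-0.7454 − 2.3562) = -3.1016; ω₁ = Δθ/dt₁ = -2.0677
distance = √((4−-2.5)² + (-3−3)²) = 8.8459; v₂ = distance/dt₂ = 3.5384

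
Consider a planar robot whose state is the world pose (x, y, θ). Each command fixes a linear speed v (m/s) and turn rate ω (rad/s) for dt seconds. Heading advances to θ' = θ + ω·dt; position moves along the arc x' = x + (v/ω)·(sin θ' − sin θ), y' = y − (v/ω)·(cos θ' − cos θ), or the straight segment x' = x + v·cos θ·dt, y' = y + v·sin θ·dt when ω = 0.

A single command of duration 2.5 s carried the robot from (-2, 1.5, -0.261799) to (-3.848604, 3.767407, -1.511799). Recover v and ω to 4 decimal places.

Δθ = -1.511799 − -0.261799 = -1.250000
ω = Δθ/dt = -1.250000/2.5 = -0.5000
R = −Δy/(cos θ' − cos θ) = 2.5000
v = R·ω = 2.5000·-0.5000 = -1.2500

v = -1.2500, ω = -0.5000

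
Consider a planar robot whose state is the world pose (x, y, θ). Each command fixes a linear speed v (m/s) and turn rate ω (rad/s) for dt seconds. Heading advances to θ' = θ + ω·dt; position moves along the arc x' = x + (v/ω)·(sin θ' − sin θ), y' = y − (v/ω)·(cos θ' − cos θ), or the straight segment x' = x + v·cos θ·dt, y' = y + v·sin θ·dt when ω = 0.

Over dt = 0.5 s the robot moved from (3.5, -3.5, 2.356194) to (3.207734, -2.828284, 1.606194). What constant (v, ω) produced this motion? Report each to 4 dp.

v = 1.5000, ω = -1.5000

Δθ = 1.606194 − 2.356194 = -0.750000
ω = Δθ/dt = -0.750000/0.5 = -1.5000
R = −Δy/(cos θ' − cos θ) = -1.0000
v = R·ω = -1.0000·-1.5000 = 1.5000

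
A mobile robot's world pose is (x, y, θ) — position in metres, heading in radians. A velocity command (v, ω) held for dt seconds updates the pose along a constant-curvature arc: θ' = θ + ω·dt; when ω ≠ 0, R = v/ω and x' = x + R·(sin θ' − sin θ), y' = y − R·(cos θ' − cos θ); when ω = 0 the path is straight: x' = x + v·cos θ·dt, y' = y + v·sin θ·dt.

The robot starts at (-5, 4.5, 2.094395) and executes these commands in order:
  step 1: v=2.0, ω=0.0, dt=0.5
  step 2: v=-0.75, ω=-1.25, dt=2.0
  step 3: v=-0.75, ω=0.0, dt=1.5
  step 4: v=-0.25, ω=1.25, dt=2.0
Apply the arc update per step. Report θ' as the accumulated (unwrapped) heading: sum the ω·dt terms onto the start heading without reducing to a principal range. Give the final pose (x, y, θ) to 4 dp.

step 1: θ'=2.0944 (straight) → pose (-5.5000, 5.3660, 2.0944)
step 2: θ'=-0.4056 (R=0.6000) → pose (-6.2564, 4.5147, -0.4056)
step 3: θ'=-0.4056 (straight) → pose (-7.2901, 4.9586, -0.4056)
step 4: θ'=2.0944 (R=-0.2000) → pose (-7.5422, 4.6748, 2.0944)

(-7.5422, 4.6748, 2.0944)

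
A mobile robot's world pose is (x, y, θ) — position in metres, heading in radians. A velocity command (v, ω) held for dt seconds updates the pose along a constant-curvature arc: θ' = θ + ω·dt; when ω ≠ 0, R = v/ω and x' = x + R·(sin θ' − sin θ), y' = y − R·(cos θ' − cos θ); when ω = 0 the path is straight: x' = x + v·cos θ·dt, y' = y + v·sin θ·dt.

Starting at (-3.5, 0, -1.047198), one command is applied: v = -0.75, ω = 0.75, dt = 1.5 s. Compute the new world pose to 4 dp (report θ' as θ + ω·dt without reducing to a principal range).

(-4.4437, 0.4970, 0.0778)

θ' = -1.0472 + 0.75·1.5 = 0.0778
R = v/ω = -0.75/0.75 = -1.0000
x' = -3.5 + -1.0000·(sin 0.0778 − sin -1.0472) = -4.4437
y' = 0 − -1.0000·(cos 0.0778 − cos -1.0472) = 0.4970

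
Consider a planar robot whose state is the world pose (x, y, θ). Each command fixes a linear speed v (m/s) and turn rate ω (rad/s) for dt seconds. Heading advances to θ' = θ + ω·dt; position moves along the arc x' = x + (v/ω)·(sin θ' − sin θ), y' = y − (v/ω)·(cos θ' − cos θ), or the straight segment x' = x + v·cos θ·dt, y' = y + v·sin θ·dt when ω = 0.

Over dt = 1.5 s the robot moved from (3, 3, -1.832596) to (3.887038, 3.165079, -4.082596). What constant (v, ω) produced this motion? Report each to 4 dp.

v = -0.7500, ω = -1.5000

Δθ = -4.082596 − -1.832596 = -2.250000
ω = Δθ/dt = -2.250000/1.5 = -1.5000
R = Δx/(sin θ' − sin θ) = 0.5000
v = R·ω = 0.5000·-1.5000 = -0.7500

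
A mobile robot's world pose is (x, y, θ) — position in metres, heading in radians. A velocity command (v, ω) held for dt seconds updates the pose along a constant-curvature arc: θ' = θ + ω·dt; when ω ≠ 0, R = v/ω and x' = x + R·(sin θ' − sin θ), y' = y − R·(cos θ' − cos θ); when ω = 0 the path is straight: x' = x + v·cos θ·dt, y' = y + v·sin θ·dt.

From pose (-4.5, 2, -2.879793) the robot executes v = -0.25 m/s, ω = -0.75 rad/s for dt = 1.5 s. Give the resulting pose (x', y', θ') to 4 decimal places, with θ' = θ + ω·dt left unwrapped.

(-4.1604, 1.8947, -4.0048)

θ' = -2.8798 + -0.75·1.5 = -4.0048
R = v/ω = -0.25/-0.75 = 0.3333
x' = -4.5 + 0.3333·(sin -4.0048 − sin -2.8798) = -4.1604
y' = 2 − 0.3333·(cos -4.0048 − cos -2.8798) = 1.8947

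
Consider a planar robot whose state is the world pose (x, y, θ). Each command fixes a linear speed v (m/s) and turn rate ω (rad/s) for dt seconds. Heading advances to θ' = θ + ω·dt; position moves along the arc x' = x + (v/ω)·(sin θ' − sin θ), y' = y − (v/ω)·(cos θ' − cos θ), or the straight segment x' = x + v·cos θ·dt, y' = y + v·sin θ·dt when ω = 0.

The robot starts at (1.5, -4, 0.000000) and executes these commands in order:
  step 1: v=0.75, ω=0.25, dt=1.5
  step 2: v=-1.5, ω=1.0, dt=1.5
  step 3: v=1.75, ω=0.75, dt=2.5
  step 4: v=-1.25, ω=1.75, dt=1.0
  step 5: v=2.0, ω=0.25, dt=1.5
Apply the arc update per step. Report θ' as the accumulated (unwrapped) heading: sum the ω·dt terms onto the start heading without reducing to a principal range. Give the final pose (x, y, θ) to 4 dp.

step 1: θ'=0.3750 (R=3.0000) → pose (2.5988, -3.7915, 0.3750)
step 2: θ'=1.8750 (R=-1.5000) → pose (1.7171, -5.6366, 1.8750)
step 3: θ'=3.7500 (R=2.3333) → pose (-1.8427, -4.4209, 3.7500)
step 4: θ'=5.5000 (R=-0.7143) → pose (-1.7470, -3.3286, 5.5000)
step 5: θ'=5.8750 (R=8.0000) → pose (0.7217, -5.0019, 5.8750)

(0.7217, -5.0019, 5.8750)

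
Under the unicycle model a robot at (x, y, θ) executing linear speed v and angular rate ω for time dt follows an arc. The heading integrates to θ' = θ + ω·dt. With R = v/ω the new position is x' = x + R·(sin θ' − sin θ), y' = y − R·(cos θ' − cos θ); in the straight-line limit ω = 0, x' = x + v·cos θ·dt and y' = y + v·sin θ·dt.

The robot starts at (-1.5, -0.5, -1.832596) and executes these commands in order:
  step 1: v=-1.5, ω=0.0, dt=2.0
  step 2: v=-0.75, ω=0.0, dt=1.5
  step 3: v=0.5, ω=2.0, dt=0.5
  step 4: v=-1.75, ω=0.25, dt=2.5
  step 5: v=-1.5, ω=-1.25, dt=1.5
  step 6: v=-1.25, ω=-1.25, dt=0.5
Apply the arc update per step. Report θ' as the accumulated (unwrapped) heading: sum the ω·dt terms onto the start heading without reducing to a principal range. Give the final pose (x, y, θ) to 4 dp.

step 1: θ'=-1.8326 (straight) → pose (-0.7235, 2.3978, -1.8326)
step 2: θ'=-1.8326 (straight) → pose (-0.4324, 3.4844, -1.8326)
step 3: θ'=-0.8326 (R=0.2500) → pose (-0.3758, 3.2515, -0.8326)
step 4: θ'=-0.2076 (R=-7.0000) → pose (-4.1108, 5.3905, -0.2076)
step 5: θ'=-2.0826 (R=1.2000) → pose (-4.9097, 7.1524, -2.0826)
step 6: θ'=-2.7076 (R=1.0000) → pose (-4.4584, 7.5700, -2.7076)

(-4.4584, 7.5700, -2.7076)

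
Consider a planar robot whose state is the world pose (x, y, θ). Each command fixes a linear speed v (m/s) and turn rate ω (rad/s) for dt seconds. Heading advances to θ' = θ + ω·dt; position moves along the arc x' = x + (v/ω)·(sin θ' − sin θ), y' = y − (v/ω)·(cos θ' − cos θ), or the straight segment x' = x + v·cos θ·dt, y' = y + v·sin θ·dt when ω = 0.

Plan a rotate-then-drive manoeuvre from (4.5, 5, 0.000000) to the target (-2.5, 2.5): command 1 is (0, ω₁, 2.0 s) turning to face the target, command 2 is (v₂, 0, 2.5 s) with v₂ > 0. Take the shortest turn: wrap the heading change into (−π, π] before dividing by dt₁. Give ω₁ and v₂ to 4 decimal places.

ω₁ = -1.3993, v₂ = 2.9732

heading to target = atan2(2.5−5, -2.5−4.5) = -2.7986
Δθ = wrap(-2.7986 − 0.0000) = -2.7986; ω₁ = Δθ/dt₁ = -1.3993
distance = √((-2.5−4.5)² + (2.5−5)²) = 7.4330; v₂ = distance/dt₂ = 2.9732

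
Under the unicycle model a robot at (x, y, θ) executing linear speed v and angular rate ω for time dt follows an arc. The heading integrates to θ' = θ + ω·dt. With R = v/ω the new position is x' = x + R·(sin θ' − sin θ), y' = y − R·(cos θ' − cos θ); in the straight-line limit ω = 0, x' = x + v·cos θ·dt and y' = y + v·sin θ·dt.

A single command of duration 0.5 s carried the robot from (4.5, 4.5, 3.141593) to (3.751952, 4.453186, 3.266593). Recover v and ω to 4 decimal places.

v = 1.5000, ω = 0.2500

Δθ = 3.266593 − 3.141593 = 0.125000
ω = Δθ/dt = 0.125000/0.5 = 0.2500
R = Δx/(sin θ' − sin θ) = 6.0000
v = R·ω = 6.0000·0.2500 = 1.5000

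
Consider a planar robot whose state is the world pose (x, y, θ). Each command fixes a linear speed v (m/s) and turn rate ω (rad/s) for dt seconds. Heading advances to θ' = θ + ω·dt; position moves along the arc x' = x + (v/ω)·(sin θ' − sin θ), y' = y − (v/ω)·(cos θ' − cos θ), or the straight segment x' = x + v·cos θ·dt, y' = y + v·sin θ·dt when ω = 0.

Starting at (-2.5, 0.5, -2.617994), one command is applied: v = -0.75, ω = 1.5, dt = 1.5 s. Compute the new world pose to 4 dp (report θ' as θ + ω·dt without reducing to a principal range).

θ' = -2.6180 + 1.5·1.5 = -0.3680
R = v/ω = -0.75/1.5 = -0.5000
x' = -2.5 + -0.5000·(sin -0.3680 − sin -2.6180) = -2.5701
y' = 0.5 − -0.5000·(cos -0.3680 − cos -2.6180) = 1.3995

(-2.5701, 1.3995, -0.3680)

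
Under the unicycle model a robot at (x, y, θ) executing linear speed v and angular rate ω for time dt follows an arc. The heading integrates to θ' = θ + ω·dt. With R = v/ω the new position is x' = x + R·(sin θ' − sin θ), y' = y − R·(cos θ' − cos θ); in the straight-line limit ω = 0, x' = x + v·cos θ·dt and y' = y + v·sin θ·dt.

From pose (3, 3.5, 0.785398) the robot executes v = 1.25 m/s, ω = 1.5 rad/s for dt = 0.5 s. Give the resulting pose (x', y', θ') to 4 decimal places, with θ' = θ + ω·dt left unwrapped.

(3.2436, 4.0598, 1.5354)

θ' = 0.7854 + 1.5·0.5 = 1.5354
R = v/ω = 1.25/1.5 = 0.8333
x' = 3 + 0.8333·(sin 1.5354 − sin 0.7854) = 3.2436
y' = 3.5 − 0.8333·(cos 1.5354 − cos 0.7854) = 4.0598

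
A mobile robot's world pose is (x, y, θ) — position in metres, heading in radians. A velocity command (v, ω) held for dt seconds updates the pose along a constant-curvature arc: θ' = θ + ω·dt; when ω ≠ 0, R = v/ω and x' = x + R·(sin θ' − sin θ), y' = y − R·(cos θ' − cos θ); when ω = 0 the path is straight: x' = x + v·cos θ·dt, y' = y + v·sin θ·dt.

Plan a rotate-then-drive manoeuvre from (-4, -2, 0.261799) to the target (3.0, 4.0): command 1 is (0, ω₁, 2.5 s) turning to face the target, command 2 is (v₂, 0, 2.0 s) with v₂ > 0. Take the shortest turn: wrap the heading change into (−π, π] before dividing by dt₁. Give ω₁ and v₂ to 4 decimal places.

ω₁ = 0.1787, v₂ = 4.6098

heading to target = atan2(4−-2, 3−-4) = 0.7086
Δθ = wrap(0.7086 − 0.2618) = 0.4468; ω₁ = Δθ/dt₁ = 0.1787
distance = √((3−-4)² + (4−-2)²) = 9.2195; v₂ = distance/dt₂ = 4.6098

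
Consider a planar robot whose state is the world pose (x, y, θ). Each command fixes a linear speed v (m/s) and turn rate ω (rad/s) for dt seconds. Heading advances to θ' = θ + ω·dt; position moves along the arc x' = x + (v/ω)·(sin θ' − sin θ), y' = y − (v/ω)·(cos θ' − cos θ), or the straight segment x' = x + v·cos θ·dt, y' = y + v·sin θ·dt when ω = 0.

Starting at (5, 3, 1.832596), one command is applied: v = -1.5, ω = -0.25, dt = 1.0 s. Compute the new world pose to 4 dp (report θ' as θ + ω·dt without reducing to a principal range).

(5.2040, 1.5179, 1.5826)

θ' = 1.8326 + -0.25·1.0 = 1.5826
R = v/ω = -1.5/-0.25 = 6.0000
x' = 5 + 6.0000·(sin 1.5826 − sin 1.8326) = 5.2040
y' = 3 − 6.0000·(cos 1.5826 − cos 1.8326) = 1.5179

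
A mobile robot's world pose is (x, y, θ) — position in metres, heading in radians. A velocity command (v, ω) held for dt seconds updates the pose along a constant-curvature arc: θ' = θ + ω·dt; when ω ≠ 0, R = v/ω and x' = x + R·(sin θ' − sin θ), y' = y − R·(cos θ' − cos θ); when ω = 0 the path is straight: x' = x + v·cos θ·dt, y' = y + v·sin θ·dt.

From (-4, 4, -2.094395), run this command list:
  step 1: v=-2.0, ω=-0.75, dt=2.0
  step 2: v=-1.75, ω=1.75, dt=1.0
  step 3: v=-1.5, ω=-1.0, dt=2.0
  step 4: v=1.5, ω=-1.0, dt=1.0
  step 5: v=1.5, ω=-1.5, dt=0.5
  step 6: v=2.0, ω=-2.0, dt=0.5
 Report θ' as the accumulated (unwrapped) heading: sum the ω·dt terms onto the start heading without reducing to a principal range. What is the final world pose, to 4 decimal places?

step 1: θ'=-3.5944 (R=2.6667) → pose (-0.5240, 5.0646, -3.5944)
step 2: θ'=-1.8444 (R=-1.0000) → pose (0.8763, 5.6936, -1.8444)
step 3: θ'=-3.8444 (R=1.5000) → pose (3.2901, 6.4329, -3.8444)
step 4: θ'=-4.8444 (R=-1.5000) → pose (2.7727, 7.7749, -4.8444)
step 5: θ'=-5.5944 (R=-1.0000) → pose (3.1284, 8.4153, -5.5944)
step 6: θ'=-6.5944 (R=-1.0000) → pose (4.0702, 8.5952, -6.5944)

(4.0702, 8.5952, -6.5944)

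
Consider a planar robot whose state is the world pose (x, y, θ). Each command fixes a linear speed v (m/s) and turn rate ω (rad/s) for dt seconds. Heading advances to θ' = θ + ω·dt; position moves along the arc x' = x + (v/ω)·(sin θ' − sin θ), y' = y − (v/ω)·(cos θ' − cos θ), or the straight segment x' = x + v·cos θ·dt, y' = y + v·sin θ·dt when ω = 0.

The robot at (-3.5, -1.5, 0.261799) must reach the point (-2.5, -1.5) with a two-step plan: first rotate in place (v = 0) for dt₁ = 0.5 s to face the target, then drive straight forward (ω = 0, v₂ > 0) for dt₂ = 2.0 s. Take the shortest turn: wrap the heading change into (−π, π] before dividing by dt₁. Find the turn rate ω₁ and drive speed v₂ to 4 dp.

ω₁ = -0.5236, v₂ = 0.5000

heading to target = atan2(-1.5−-1.5, -2.5−-3.5) = 0.0000
Δθ = wrap(0.0000 − 0.2618) = -0.2618; ω₁ = Δθ/dt₁ = -0.5236
distance = √((-2.5−-3.5)² + (-1.5−-1.5)²) = 1.0000; v₂ = distance/dt₂ = 0.5000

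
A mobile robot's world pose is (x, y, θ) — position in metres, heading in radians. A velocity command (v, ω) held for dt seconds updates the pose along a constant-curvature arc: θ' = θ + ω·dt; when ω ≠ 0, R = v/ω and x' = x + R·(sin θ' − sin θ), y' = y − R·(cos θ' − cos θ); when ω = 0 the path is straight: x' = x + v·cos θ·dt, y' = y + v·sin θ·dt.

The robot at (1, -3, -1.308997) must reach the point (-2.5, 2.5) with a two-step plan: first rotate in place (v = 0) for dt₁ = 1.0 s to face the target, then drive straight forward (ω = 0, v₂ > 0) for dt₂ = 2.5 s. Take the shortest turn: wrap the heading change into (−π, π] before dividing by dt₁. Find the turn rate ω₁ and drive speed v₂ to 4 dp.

heading to target = atan2(2.5−-3, -2.5−1) = 2.1375
Δθ = wrap(2.1375 − -1.3090) = -2.8367; ω₁ = Δθ/dt₁ = -2.8367
distance = √((-2.5−1)² + (2.5−-3)²) = 6.5192; v₂ = distance/dt₂ = 2.6077

ω₁ = -2.8367, v₂ = 2.6077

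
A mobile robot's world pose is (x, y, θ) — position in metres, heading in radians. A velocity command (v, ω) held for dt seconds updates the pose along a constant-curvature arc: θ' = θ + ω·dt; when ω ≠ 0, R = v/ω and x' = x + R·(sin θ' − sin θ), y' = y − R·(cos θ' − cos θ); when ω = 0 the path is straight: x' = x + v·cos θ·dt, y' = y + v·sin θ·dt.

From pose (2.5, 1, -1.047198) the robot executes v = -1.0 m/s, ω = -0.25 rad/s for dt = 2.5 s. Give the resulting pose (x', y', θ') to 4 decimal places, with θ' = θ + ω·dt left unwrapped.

(1.9846, 3.4049, -1.6722)

θ' = -1.0472 + -0.25·2.5 = -1.6722
R = v/ω = -1.0/-0.25 = 4.0000
x' = 2.5 + 4.0000·(sin -1.6722 − sin -1.0472) = 1.9846
y' = 1 − 4.0000·(cos -1.6722 − cos -1.0472) = 3.4049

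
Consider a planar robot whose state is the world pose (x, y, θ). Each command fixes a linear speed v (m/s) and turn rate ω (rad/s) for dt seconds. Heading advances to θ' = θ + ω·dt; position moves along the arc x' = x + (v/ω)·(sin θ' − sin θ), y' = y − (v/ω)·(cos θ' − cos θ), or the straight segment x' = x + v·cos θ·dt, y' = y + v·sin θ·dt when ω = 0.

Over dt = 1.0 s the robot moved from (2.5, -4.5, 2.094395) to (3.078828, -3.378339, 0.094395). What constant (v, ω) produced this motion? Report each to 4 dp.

v = 1.5000, ω = -2.0000

Δθ = 0.094395 − 2.094395 = -2.000000
ω = Δθ/dt = -2.000000/1.0 = -2.0000
R = −Δy/(cos θ' − cos θ) = -0.7500
v = R·ω = -0.7500·-2.0000 = 1.5000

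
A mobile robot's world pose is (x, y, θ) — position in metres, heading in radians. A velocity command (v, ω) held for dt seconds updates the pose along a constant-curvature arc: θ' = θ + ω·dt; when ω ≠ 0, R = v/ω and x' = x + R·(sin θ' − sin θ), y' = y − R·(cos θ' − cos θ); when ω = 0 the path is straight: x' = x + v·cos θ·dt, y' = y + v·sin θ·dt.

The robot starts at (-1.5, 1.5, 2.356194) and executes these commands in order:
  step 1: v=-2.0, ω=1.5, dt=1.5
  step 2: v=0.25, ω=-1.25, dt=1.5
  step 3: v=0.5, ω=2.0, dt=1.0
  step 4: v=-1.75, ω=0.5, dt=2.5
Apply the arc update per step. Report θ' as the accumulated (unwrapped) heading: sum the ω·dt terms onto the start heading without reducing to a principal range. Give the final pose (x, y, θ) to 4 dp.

step 1: θ'=4.6062 (R=-1.3333) → pose (0.7686, 2.3015, 4.6062)
step 2: θ'=2.7312 (R=-0.2000) → pose (0.4900, 2.1393, 2.7312)
step 3: θ'=4.7312 (R=0.2500) → pose (0.1403, 1.9053, 4.7312)
step 4: θ'=5.9812 (R=-3.5000) → pose (-2.3181, 5.1811, 5.9812)

(-2.3181, 5.1811, 5.9812)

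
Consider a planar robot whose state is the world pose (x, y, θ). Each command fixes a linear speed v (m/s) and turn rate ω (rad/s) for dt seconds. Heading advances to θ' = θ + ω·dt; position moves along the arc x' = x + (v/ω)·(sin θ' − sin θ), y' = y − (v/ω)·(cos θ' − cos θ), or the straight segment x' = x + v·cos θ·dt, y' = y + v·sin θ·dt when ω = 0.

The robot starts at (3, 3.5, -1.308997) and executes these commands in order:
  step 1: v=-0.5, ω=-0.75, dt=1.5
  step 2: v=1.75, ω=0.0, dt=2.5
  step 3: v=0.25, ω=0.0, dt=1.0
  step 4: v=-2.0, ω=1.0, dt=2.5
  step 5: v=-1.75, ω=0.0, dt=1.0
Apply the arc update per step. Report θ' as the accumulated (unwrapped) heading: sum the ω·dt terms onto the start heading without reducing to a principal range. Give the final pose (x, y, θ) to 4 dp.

step 1: θ'=-2.4340 (R=0.6667) → pose (3.2106, 4.1792, -2.4340)
step 2: θ'=-2.4340 (straight) → pose (-0.1141, 1.3354, -2.4340)
step 3: θ'=-2.4340 (straight) → pose (-0.3041, 1.1729, -2.4340)
step 4: θ'=0.0660 (R=-2.0000) → pose (-1.7360, 4.6884, 0.0660)
step 5: θ'=0.0660 (straight) → pose (-3.4822, 4.5730, 0.0660)

(-3.4822, 4.5730, 0.0660)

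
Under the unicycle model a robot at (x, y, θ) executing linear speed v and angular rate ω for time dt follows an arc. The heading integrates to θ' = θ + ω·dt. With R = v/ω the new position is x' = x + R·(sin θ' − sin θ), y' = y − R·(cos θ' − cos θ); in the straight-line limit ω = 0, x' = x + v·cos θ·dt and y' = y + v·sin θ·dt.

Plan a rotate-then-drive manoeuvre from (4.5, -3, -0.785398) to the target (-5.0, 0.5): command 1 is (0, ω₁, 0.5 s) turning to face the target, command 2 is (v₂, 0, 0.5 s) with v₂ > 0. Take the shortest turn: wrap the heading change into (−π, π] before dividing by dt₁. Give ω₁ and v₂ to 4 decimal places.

ω₁ = -5.4184, v₂ = 20.2485

heading to target = atan2(0.5−-3, -5−4.5) = 2.7886
Δθ = wrap(2.7886 − -0.7854) = -2.7092; ω₁ = Δθ/dt₁ = -5.4184
distance = √((-5−4.5)² + (0.5−-3)²) = 10.1242; v₂ = distance/dt₂ = 20.2485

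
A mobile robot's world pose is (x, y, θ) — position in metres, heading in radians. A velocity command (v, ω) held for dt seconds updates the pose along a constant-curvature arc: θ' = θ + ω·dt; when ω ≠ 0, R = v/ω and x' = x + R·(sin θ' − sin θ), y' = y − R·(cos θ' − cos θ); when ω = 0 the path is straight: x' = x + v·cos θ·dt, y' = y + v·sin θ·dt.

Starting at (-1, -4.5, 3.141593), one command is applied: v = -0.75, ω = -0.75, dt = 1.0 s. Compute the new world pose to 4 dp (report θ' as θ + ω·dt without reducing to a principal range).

(-0.3184, -4.7683, 2.3916)

θ' = 3.1416 + -0.75·1.0 = 2.3916
R = v/ω = -0.75/-0.75 = 1.0000
x' = -1 + 1.0000·(sin 2.3916 − sin 3.1416) = -0.3184
y' = -4.5 − 1.0000·(cos 2.3916 − cos 3.1416) = -4.7683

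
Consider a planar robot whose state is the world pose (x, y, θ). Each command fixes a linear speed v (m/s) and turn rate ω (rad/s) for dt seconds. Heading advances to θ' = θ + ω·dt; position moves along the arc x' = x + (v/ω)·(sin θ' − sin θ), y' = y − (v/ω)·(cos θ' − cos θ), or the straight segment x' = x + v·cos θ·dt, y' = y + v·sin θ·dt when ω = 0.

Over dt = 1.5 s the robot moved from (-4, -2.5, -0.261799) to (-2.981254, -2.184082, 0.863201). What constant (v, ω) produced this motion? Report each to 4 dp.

Δθ = 0.863201 − -0.261799 = 1.125000
ω = Δθ/dt = 1.125000/1.5 = 0.7500
R = Δx/(sin θ' − sin θ) = 1.0000
v = R·ω = 1.0000·0.7500 = 0.7500

v = 0.7500, ω = 0.7500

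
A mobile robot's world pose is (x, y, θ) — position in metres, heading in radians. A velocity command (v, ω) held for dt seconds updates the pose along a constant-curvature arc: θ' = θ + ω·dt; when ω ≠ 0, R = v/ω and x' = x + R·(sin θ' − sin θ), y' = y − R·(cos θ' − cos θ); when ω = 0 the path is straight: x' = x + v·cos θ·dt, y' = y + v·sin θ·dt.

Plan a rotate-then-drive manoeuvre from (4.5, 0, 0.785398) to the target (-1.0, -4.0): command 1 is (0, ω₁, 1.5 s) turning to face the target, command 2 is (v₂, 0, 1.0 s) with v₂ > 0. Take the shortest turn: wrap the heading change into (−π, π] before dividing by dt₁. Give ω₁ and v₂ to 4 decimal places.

ω₁ = 1.9900, v₂ = 6.8007

heading to target = atan2(-4−0, -1−4.5) = -2.5128
Δθ = wrap(-2.5128 − 0.7854) = 2.9850; ω₁ = Δθ/dt₁ = 1.9900
distance = √((-1−4.5)² + (-4−0)²) = 6.8007; v₂ = distance/dt₂ = 6.8007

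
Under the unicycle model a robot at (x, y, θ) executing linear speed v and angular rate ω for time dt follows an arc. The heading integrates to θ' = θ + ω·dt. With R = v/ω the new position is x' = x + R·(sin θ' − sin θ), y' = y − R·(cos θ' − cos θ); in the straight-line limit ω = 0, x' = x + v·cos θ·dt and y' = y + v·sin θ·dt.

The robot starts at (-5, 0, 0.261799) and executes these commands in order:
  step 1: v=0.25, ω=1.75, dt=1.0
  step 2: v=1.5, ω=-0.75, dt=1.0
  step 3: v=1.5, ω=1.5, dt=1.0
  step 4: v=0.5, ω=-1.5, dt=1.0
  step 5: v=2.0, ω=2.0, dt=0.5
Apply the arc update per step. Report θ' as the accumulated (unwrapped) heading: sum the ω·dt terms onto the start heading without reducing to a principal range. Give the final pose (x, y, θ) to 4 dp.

(-5.9623, 4.2461, 2.2618)

step 1: θ'=2.0118 (R=0.1429) → pose (-4.9078, 0.1990, 2.0118)
step 2: θ'=1.2618 (R=-2.0000) → pose (-5.0044, 1.6609, 1.2618)
step 3: θ'=2.7618 (R=1.0000) → pose (-5.5863, 2.8937, 2.7618)
step 4: θ'=1.2618 (R=-0.3333) → pose (-5.7803, 3.3047, 1.2618)
step 5: θ'=2.2618 (R=1.0000) → pose (-5.9623, 4.2461, 2.2618)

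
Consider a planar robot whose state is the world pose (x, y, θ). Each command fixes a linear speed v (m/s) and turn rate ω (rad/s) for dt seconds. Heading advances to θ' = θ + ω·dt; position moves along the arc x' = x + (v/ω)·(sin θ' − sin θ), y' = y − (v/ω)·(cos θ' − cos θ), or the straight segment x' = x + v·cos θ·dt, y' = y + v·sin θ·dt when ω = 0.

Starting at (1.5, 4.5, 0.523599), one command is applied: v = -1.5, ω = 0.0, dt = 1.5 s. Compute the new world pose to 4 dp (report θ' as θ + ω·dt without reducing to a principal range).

(-0.4486, 3.3750, 0.5236)

θ' = 0.5236 + 0.0·1.5 = 0.5236
ω = 0 → straight: x' = 1.5 + -1.5·cos(0.5236)·1.5 = -0.4486
y' = 4.5 + -1.5·sin(0.5236)·1.5 = 3.3750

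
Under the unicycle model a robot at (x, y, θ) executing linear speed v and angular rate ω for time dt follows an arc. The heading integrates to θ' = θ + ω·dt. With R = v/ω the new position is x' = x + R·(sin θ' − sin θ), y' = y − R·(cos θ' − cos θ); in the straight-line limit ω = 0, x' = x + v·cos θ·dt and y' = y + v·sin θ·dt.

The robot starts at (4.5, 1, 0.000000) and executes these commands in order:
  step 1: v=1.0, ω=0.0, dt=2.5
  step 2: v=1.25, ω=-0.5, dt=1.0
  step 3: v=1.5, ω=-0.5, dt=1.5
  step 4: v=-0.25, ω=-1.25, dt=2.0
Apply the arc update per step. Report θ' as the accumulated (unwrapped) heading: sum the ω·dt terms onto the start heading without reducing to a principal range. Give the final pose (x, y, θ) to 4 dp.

(9.9114, -0.7656, -3.7500)

step 1: θ'=0.0000 (straight) → pose (7.0000, 1.0000, 0.0000)
step 2: θ'=-0.5000 (R=-2.5000) → pose (8.1986, 0.6940, -0.5000)
step 3: θ'=-1.2500 (R=-3.0000) → pose (9.6072, -0.9928, -1.2500)
step 4: θ'=-3.7500 (R=0.2000) → pose (9.9114, -0.7656, -3.7500)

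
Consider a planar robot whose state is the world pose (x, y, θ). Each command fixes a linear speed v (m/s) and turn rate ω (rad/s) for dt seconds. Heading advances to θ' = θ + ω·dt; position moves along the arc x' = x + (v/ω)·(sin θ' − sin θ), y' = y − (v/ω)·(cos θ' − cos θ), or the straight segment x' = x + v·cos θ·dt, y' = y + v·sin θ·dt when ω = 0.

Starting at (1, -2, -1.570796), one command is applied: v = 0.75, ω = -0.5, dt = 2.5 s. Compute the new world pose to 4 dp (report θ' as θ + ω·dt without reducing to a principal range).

θ' = -1.5708 + -0.5·2.5 = -2.8208
R = v/ω = 0.75/-0.5 = -1.5000
x' = 1 + -1.5000·(sin -2.8208 − sin -1.5708) = -0.0270
y' = -2 − -1.5000·(cos -2.8208 − cos -1.5708) = -3.4235

(-0.0270, -3.4235, -2.8208)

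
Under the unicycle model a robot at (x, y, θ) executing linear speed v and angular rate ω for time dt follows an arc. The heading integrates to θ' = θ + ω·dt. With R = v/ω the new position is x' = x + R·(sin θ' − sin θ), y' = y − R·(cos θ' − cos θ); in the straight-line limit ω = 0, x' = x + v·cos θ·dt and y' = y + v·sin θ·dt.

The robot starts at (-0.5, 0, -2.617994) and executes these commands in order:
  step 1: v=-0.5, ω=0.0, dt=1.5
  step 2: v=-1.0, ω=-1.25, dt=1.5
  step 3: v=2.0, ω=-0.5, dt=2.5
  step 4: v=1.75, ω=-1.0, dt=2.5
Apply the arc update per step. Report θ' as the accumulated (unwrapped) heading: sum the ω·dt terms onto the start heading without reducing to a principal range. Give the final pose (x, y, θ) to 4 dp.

(5.6965, 1.9927, -8.2430)

step 1: θ'=-2.6180 (straight) → pose (0.1495, 0.3750, -2.6180)
step 2: θ'=-4.4930 (R=0.8000) → pose (1.3303, -0.1437, -4.4930)
step 3: θ'=-5.7430 (R=-4.0000) → pose (3.1773, 4.1573, -5.7430)
step 4: θ'=-8.2430 (R=-1.7500) → pose (5.6965, 1.9927, -8.2430)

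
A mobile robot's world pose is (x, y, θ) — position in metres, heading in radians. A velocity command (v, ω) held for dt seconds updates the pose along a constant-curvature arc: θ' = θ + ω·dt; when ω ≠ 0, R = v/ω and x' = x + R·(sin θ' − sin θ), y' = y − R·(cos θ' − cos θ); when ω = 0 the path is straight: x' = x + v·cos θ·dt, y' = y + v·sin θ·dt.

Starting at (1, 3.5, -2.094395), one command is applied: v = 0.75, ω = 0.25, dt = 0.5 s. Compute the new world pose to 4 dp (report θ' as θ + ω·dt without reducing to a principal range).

θ' = -2.0944 + 0.25·0.5 = -1.9694
R = v/ω = 0.75/0.25 = 3.0000
x' = 1 + 3.0000·(sin -1.9694 − sin -2.0944) = 0.8333
y' = 3.5 − 3.0000·(cos -1.9694 − cos -2.0944) = 3.1644

(0.8333, 3.1644, -1.9694)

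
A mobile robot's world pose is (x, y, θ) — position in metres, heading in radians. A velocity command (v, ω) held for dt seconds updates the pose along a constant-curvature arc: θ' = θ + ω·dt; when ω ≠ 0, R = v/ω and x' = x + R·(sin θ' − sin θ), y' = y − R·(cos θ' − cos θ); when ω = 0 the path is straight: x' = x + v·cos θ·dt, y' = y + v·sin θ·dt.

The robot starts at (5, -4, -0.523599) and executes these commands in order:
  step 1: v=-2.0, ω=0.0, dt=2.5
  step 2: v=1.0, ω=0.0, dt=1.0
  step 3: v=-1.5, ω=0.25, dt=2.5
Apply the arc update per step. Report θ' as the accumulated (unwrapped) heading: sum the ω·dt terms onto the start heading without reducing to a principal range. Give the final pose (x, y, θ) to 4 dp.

step 1: θ'=-0.5236 (straight) → pose (0.6699, -1.5000, -0.5236)
step 2: θ'=-0.5236 (straight) → pose (1.5359, -2.0000, -0.5236)
step 3: θ'=0.1014 (R=-6.0000) → pose (-2.0715, -1.2270, 0.1014)

(-2.0715, -1.2270, 0.1014)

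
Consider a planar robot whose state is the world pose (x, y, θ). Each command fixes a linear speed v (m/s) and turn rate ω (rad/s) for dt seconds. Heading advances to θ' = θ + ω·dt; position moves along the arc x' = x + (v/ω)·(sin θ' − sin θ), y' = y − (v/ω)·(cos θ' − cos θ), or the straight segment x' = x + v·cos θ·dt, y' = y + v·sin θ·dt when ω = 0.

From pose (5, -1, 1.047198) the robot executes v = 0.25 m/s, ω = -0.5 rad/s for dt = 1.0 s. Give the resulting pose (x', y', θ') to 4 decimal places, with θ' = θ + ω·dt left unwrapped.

(5.1729, -0.8230, 0.5472)

θ' = 1.0472 + -0.5·1.0 = 0.5472
R = v/ω = 0.25/-0.5 = -0.5000
x' = 5 + -0.5000·(sin 0.5472 − sin 1.0472) = 5.1729
y' = -1 − -0.5000·(cos 0.5472 − cos 1.0472) = -0.8230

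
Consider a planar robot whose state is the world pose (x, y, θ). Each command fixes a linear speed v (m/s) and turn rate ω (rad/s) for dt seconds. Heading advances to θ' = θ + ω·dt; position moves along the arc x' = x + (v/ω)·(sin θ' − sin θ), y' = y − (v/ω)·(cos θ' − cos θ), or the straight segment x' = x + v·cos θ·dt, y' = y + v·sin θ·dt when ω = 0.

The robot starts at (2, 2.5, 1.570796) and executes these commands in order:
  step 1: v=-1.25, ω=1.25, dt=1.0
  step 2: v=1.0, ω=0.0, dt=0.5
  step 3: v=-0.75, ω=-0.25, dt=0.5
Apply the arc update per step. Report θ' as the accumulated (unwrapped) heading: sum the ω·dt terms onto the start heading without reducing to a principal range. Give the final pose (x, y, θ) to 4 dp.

step 1: θ'=2.8208 (R=-1.0000) → pose (2.6847, 1.5510, 2.8208)
step 2: θ'=2.8208 (straight) → pose (2.2102, 1.7087, 2.8208)
step 3: θ'=2.6958 (R=3.0000) → pose (2.5577, 1.5685, 2.6958)

(2.5577, 1.5685, 2.6958)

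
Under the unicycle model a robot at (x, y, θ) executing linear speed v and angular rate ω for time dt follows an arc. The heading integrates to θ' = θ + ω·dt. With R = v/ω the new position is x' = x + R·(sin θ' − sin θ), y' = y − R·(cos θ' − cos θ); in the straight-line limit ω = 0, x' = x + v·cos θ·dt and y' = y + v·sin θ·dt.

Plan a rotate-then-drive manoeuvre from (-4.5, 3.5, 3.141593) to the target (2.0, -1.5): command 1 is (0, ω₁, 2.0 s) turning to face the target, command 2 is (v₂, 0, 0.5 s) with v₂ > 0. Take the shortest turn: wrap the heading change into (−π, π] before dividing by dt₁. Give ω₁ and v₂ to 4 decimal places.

ω₁ = 1.2429, v₂ = 16.4012

heading to target = atan2(-1.5−3.5, 2−-4.5) = -0.6557
Δθ = wrap(-0.6557 − 3.1416) = 2.4859; ω₁ = Δθ/dt₁ = 1.2429
distance = √((2−-4.5)² + (-1.5−3.5)²) = 8.2006; v₂ = distance/dt₂ = 16.4012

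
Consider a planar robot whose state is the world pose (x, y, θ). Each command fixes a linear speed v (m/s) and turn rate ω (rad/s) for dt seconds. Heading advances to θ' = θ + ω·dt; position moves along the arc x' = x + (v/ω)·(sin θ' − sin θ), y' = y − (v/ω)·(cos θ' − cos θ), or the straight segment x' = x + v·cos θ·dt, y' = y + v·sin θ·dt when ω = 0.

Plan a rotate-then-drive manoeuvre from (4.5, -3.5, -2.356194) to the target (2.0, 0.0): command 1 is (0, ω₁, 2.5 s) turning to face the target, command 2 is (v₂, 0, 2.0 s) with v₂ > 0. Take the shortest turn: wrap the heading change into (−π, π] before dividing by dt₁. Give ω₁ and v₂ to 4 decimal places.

ω₁ = -0.6944, v₂ = 2.1506

heading to target = atan2(0−-3.5, 2−4.5) = 2.1910
Δθ = wrap(2.1910 − -2.3562) = -1.7359; ω₁ = Δθ/dt₁ = -0.6944
distance = √((2−4.5)² + (0−-3.5)²) = 4.3012; v₂ = distance/dt₂ = 2.1506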